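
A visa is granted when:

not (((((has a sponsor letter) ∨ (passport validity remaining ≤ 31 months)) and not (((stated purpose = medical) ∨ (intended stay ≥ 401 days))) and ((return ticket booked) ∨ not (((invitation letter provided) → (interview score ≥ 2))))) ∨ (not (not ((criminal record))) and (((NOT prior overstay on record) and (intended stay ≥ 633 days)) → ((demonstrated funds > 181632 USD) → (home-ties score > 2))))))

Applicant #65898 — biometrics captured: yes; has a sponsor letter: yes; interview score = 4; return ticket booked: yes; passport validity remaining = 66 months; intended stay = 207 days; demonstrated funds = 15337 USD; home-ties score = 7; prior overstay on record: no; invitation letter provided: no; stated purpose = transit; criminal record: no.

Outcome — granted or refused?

Atomic conditions:
  has a sponsor letter: yes → true
  passport validity remaining ≤ 31 months: 66 ≤ 31 is false
  stated purpose = medical: transit == medical is false
  intended stay ≥ 401 days: 207 ≥ 401 is false
  return ticket booked: yes → true
  invitation letter provided: no → false
  interview score ≥ 2: 4 ≥ 2 is true
  criminal record: no → false
  NOT prior overstay on record: no → true
  intended stay ≥ 633 days: 207 ≥ 633 is false
  demonstrated funds > 181632 USD: 15337 > 181632 is false
  home-ties score > 2: 7 > 2 is true
Combine:
[1.1.1] true OR false = true
[1.1.2.1] false OR false = false
[1.1.2] NOT false = true
[1.1.3.2.1] false → true (antecedent false ⇒ implication holds) = true
[1.1.3.2] NOT true = false
[1.1.3] true OR false = true
[1.1] true AND true AND true = true
[1.2.1.1] NOT false = true
[1.2.1] NOT true = false
[1.2.2.1] true AND false = false
[1.2.2.2] false → true (antecedent false ⇒ implication holds) = true
[1.2.2] false → true (antecedent false ⇒ implication holds) = true
[1.2] false AND true = false
[1] true OR false = true
[root] NOT true = false
Overall: false → refused

Refused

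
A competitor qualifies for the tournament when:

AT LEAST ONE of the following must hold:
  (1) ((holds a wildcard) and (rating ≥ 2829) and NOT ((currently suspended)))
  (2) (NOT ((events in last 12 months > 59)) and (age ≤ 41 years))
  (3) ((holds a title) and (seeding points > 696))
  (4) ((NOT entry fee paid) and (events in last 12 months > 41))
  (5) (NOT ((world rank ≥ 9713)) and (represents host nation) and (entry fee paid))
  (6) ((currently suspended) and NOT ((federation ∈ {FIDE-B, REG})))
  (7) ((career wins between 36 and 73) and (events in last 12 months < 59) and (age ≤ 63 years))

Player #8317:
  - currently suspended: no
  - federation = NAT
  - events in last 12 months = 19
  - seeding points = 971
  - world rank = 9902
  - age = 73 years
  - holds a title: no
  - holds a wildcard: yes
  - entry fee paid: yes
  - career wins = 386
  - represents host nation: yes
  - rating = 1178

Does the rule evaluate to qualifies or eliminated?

Eliminated

Atomic conditions:
  holds a wildcard: yes → true
  rating ≥ 2829: 1178 ≥ 2829 is false
  currently suspended: no → false
  events in last 12 months > 59: 19 > 59 is false
  age ≤ 41 years: 73 ≤ 41 is false
  holds a title: no → false
  seeding points > 696: 971 > 696 is true
  NOT entry fee paid: yes → false
  events in last 12 months > 41: 19 > 41 is false
  world rank ≥ 9713: 9902 ≥ 9713 is true
  represents host nation: yes → true
  entry fee paid: yes → true
  federation ∈ {FIDE-B, REG}: NAT is not in the set → false
  career wins between 36 and 73: 386 in [36, 73] is false
  events in last 12 months < 59: 19 < 59 is true
  age ≤ 63 years: 73 ≤ 63 is false
Combine:
[1.3] NOT false = true
[1] true AND false AND true = false
[2.1] NOT false = true
[2] true AND false = false
[3] false AND true = false
[4] false AND false = false
[5.1] NOT true = false
[5] false AND true AND true = false
[6.2] NOT false = true
[6] false AND true = false
[7] false AND true AND false = false
[root] false OR false OR false OR false OR false OR false OR false = false
Overall: false → eliminated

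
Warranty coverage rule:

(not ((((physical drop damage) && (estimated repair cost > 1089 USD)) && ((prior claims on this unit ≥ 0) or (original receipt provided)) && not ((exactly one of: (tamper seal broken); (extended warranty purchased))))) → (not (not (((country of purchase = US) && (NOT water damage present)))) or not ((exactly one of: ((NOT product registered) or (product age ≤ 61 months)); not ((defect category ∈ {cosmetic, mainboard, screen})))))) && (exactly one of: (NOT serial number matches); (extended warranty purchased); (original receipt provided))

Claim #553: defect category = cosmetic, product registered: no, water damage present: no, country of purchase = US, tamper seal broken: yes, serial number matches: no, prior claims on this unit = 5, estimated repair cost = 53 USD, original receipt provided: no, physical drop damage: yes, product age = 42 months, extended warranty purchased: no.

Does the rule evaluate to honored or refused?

Honored

Atomic conditions:
  physical drop damage: yes → true
  estimated repair cost > 1089 USD: 53 > 1089 is false
  prior claims on this unit ≥ 0: 5 ≥ 0 is true
  original receipt provided: no → false
  tamper seal broken: yes → true
  extended warranty purchased: no → false
  country of purchase = US: US == US is true
  NOT water damage present: no → true
  NOT product registered: no → true
  product age ≤ 61 months: 42 ≤ 61 is true
  defect category ∈ {cosmetic, mainboard, screen}: cosmetic is in the set → true
  NOT serial number matches: no → true
Combine:
[1.1.1.1] true AND false = false
[1.1.1.2] true OR false = true
[1.1.1.3.1] exactly-one(true, false) = true
[1.1.1.3] NOT true = false
[1.1.1] false AND true AND false = false
[1.1] NOT false = true
[1.2.1.1.1] true AND true = true
[1.2.1.1] NOT true = false
[1.2.1] NOT false = true
[1.2.2.1.1] true OR true = true
[1.2.2.1.2] NOT true = false
[1.2.2.1] exactly-one(true, false) = true
[1.2.2] NOT true = false
[1.2] true OR false = true
[1] true → true = true
[2] exactly-one(true, false, false) = true
[root] true AND true = true
Overall: true → honored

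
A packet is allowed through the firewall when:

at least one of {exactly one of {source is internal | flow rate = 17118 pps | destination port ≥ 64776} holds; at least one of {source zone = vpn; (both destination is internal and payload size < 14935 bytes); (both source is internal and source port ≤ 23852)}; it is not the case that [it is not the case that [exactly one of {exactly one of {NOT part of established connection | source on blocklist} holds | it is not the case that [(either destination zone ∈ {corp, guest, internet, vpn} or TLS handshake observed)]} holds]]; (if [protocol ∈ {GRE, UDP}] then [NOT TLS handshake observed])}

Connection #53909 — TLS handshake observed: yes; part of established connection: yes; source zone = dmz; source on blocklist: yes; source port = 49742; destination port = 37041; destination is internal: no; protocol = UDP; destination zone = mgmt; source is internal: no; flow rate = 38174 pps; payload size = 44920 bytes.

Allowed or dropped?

Atomic conditions:
  source is internal: no → false
  flow rate = 17118 pps: 38174 == 17118 is false
  destination port ≥ 64776: 37041 ≥ 64776 is false
  source zone = vpn: dmz == vpn is false
  destination is internal: no → false
  payload size < 14935 bytes: 44920 < 14935 is false
  source port ≤ 23852: 49742 ≤ 23852 is false
  NOT part of established connection: yes → false
  source on blocklist: yes → true
  destination zone ∈ {corp, guest, internet, vpn}: mgmt is not in the set → false
  TLS handshake observed: yes → true
  protocol ∈ {GRE, UDP}: UDP is in the set → true
  NOT TLS handshake observed: yes → false
Combine:
[1] exactly-one(false, false, false) = false
[2.2] false AND false = false
[2.3] false AND false = false
[2] false OR false OR false = false
[3.1.1.1] exactly-one(false, true) = true
[3.1.1.2.1] false OR true = true
[3.1.1.2] NOT true = false
[3.1.1] exactly-one(true, false) = true
[3.1] NOT true = false
[3] NOT false = true
[4] true → false = false
[root] false OR false OR true OR false = true
Overall: true → allowed

Allowed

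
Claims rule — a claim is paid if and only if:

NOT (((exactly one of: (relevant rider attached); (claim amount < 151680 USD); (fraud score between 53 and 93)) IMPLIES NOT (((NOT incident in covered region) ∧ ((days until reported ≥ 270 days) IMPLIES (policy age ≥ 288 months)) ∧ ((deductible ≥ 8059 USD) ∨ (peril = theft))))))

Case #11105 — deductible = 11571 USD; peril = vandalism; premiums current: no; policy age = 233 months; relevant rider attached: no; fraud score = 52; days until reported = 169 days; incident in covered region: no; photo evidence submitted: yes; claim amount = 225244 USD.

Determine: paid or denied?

Denied

Atomic conditions:
  relevant rider attached: no → false
  claim amount < 151680 USD: 225244 < 151680 is false
  fraud score between 53 and 93: 52 in [53, 93] is false
  NOT incident in covered region: no → true
  days until reported ≥ 270 days: 169 ≥ 270 is false
  policy age ≥ 288 months: 233 ≥ 288 is false
  deductible ≥ 8059 USD: 11571 ≥ 8059 is true
  peril = theft: vandalism == theft is false
Combine:
[1.1] exactly-one(false, false, false) = false
[1.2.1.2] false → false (antecedent false ⇒ implication holds) = true
[1.2.1.3] true OR false = true
[1.2.1] true AND true AND true = true
[1.2] NOT true = false
[1] false → false (antecedent false ⇒ implication holds) = true
[root] NOT true = false
Overall: false → denied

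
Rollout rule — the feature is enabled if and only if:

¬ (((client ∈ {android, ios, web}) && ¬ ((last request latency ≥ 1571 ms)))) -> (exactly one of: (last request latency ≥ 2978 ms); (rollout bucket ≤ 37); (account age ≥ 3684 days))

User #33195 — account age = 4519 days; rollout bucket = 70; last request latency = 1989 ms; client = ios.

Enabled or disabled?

Atomic conditions:
  client ∈ {android, ios, web}: ios is in the set → true
  last request latency ≥ 1571 ms: 1989 ≥ 1571 is true
  last request latency ≥ 2978 ms: 1989 ≥ 2978 is false
  rollout bucket ≤ 37: 70 ≤ 37 is false
  account age ≥ 3684 days: 4519 ≥ 3684 is true
Combine:
[1.1.2] NOT true = false
[1.1] true AND false = false
[1] NOT false = true
[2] exactly-one(false, false, true) = true
[root] true → true = true
Overall: true → enabled

Enabled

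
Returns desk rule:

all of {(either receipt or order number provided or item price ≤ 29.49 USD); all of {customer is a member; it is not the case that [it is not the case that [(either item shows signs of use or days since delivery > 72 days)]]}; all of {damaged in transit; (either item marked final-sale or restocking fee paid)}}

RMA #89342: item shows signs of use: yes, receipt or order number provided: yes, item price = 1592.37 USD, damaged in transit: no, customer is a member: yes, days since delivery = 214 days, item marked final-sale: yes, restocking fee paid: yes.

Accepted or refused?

Refused

Atomic conditions:
  receipt or order number provided: yes → true
  item price ≤ 29.49 USD: 1592.37 ≤ 29.49 is false
  customer is a member: yes → true
  item shows signs of use: yes → true
  days since delivery > 72 days: 214 > 72 is true
  damaged in transit: no → false
  item marked final-sale: yes → true
  restocking fee paid: yes → true
Combine:
[1] true OR false = true
[2.2.1.1] true OR true = true
[2.2.1] NOT true = false
[2.2] NOT false = true
[2] true AND true = true
[3.2] true OR true = true
[3] false AND true = false
[root] true AND true AND false = false
Overall: false → refused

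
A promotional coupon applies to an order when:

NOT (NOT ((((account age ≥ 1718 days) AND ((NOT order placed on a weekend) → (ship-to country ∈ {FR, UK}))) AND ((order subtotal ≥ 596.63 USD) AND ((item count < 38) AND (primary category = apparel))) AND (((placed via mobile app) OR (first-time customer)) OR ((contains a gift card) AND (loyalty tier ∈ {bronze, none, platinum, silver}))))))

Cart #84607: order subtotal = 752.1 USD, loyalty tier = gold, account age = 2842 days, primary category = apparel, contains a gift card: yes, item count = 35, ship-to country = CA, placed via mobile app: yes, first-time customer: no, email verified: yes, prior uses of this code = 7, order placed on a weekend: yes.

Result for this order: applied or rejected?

Atomic conditions:
  account age ≥ 1718 days: 2842 ≥ 1718 is true
  NOT order placed on a weekend: yes → false
  ship-to country ∈ {FR, UK}: CA is not in the set → false
  order subtotal ≥ 596.63 USD: 752.1 ≥ 596.63 is true
  item count < 38: 35 < 38 is true
  primary category = apparel: apparel == apparel is true
  placed via mobile app: yes → true
  first-time customer: no → false
  contains a gift card: yes → true
  loyalty tier ∈ {bronze, none, platinum, silver}: gold is not in the set → false
Combine:
[1.1.1.2] false → false (antecedent false ⇒ implication holds) = true
[1.1.1] true AND true = true
[1.1.2.2] true AND true = true
[1.1.2] true AND true = true
[1.1.3.1] true OR false = true
[1.1.3.2] true AND false = false
[1.1.3] true OR false = true
[1.1] true AND true AND true = true
[1] NOT true = false
[root] NOT false = true
Overall: true → applied

Applied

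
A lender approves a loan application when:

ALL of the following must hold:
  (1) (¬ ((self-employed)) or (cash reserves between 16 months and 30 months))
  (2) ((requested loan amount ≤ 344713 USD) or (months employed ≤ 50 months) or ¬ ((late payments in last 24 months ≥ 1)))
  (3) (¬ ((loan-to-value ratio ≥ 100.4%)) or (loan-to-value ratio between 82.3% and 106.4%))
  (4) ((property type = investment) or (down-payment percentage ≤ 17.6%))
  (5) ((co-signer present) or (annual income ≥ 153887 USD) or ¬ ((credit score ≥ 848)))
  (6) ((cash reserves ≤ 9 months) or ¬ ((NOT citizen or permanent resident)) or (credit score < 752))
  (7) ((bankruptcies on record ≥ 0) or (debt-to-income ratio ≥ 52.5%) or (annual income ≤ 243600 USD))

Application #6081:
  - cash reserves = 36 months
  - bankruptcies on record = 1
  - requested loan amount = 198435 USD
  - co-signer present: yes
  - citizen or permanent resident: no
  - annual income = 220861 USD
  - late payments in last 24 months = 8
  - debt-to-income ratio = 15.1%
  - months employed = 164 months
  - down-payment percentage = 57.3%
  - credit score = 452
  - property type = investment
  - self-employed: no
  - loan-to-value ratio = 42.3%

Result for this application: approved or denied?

Atomic conditions:
  self-employed: no → false
  cash reserves between 16 months and 30 months: 36 in [16, 30] is false
  requested loan amount ≤ 344713 USD: 198435 ≤ 344713 is true
  months employed ≤ 50 months: 164 ≤ 50 is false
  late payments in last 24 months ≥ 1: 8 ≥ 1 is true
  loan-to-value ratio ≥ 100.4%: 42.3 ≥ 100.4 is false
  loan-to-value ratio between 82.3% and 106.4%: 42.3 in [82.3, 106.4] is false
  property type = investment: investment == investment is true
  down-payment percentage ≤ 17.6%: 57.3 ≤ 17.6 is false
  co-signer present: yes → true
  annual income ≥ 153887 USD: 220861 ≥ 153887 is true
  credit score ≥ 848: 452 ≥ 848 is false
  cash reserves ≤ 9 months: 36 ≤ 9 is false
  NOT citizen or permanent resident: no → true
  credit score < 752: 452 < 752 is true
  bankruptcies on record ≥ 0: 1 ≥ 0 is true
  debt-to-income ratio ≥ 52.5%: 15.1 ≥ 52.5 is false
  annual income ≤ 243600 USD: 220861 ≤ 243600 is true
Combine:
[1.1] NOT false = true
[1] true OR false = true
[2.3] NOT true = false
[2] true OR false OR false = true
[3.1] NOT false = true
[3] true OR false = true
[4] true OR false = true
[5.3] NOT false = true
[5] true OR true OR true = true
[6.2] NOT true = false
[6] false OR false OR true = true
[7] true OR false OR true = true
[root] true AND true AND true AND true AND true AND true AND true = true
Overall: true → approved

Approved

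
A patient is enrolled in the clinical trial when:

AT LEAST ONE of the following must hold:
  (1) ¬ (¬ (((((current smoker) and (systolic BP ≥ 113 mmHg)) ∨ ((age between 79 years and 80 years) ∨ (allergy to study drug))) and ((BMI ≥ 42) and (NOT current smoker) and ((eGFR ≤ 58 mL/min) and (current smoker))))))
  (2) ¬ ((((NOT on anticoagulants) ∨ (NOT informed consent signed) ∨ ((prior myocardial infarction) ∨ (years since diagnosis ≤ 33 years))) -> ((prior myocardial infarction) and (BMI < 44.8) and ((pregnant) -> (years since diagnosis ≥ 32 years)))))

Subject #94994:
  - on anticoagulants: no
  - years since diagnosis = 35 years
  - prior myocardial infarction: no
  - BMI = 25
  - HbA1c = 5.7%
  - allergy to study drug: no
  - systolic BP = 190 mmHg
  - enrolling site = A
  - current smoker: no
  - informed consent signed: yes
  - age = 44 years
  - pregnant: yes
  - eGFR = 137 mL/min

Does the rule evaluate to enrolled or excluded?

Enrolled

Atomic conditions:
  current smoker: no → false
  systolic BP ≥ 113 mmHg: 190 ≥ 113 is true
  age between 79 years and 80 years: 44 in [79, 80] is false
  allergy to study drug: no → false
  BMI ≥ 42: 25 ≥ 42 is false
  NOT current smoker: no → true
  eGFR ≤ 58 mL/min: 137 ≤ 58 is false
  NOT on anticoagulants: no → true
  NOT informed consent signed: yes → false
  prior myocardial infarction: no → false
  years since diagnosis ≤ 33 years: 35 ≤ 33 is false
  BMI < 44.8: 25 < 44.8 is true
  pregnant: yes → true
  years since diagnosis ≥ 32 years: 35 ≥ 32 is true
Combine:
[1.1.1.1.1] false AND true = false
[1.1.1.1.2] false OR false = false
[1.1.1.1] false OR false = false
[1.1.1.2.3] false AND false = false
[1.1.1.2] false AND true AND false = false
[1.1.1] false AND false = false
[1.1] NOT false = true
[1] NOT true = false
[2.1.1.3] false OR false = false
[2.1.1] true OR false OR false = true
[2.1.2.3] true → true = true
[2.1.2] false AND true AND true = false
[2.1] true → false = false
[2] NOT false = true
[root] false OR true = true
Overall: true → enrolled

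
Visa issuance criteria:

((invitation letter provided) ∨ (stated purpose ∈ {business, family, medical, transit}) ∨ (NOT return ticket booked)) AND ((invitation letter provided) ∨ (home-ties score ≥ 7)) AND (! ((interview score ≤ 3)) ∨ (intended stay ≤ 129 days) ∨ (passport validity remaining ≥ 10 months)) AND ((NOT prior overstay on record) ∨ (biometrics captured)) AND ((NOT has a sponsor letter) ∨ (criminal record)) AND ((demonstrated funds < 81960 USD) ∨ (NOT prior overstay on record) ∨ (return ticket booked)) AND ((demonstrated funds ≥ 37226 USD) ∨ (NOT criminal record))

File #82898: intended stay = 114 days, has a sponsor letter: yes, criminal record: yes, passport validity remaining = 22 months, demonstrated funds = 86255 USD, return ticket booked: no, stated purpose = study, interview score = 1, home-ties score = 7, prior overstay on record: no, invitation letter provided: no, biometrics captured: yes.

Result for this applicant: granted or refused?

Granted

Atomic conditions:
  invitation letter provided: no → false
  stated purpose ∈ {business, family, medical, transit}: study is not in the set → false
  NOT return ticket booked: no → true
  home-ties score ≥ 7: 7 ≥ 7 is true
  interview score ≤ 3: 1 ≤ 3 is true
  intended stay ≤ 129 days: 114 ≤ 129 is true
  passport validity remaining ≥ 10 months: 22 ≥ 10 is true
  NOT prior overstay on record: no → true
  biometrics captured: yes → true
  NOT has a sponsor letter: yes → false
  criminal record: yes → true
  demonstrated funds < 81960 USD: 86255 < 81960 is false
  return ticket booked: no → false
  demonstrated funds ≥ 37226 USD: 86255 ≥ 37226 is true
  NOT criminal record: yes → false
Combine:
[1] false OR false OR true = true
[2] false OR true = true
[3.1] NOT true = false
[3] false OR true OR true = true
[4] true OR true = true
[5] false OR true = true
[6] false OR true OR false = true
[7] true OR false = true
[root] true AND true AND true AND true AND true AND true AND true = true
Overall: true → granted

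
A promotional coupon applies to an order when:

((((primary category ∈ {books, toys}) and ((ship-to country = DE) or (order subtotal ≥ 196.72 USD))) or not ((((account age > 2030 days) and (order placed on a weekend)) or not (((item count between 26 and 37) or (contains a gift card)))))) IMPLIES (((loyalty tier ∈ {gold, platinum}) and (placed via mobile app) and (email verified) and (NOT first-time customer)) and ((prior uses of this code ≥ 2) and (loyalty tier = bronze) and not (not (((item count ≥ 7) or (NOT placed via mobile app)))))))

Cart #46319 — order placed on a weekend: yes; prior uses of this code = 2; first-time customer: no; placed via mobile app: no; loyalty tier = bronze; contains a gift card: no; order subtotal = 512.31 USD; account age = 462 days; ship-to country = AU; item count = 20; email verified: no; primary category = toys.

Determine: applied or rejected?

Atomic conditions:
  primary category ∈ {books, toys}: toys is in the set → true
  ship-to country = DE: AU == DE is false
  order subtotal ≥ 196.72 USD: 512.31 ≥ 196.72 is true
  account age > 2030 days: 462 > 2030 is false
  order placed on a weekend: yes → true
  item count between 26 and 37: 20 in [26, 37] is false
  contains a gift card: no → false
  loyalty tier ∈ {gold, platinum}: bronze is not in the set → false
  placed via mobile app: no → false
  email verified: no → false
  NOT first-time customer: no → true
  prior uses of this code ≥ 2: 2 ≥ 2 is true
  loyalty tier = bronze: bronze == bronze is true
  item count ≥ 7: 20 ≥ 7 is true
  NOT placed via mobile app: no → true
Combine:
[1.1.2] false OR true = true
[1.1] true AND true = true
[1.2.1.1] false AND true = false
[1.2.1.2.1] false OR false = false
[1.2.1.2] NOT false = true
[1.2.1] false OR true = true
[1.2] NOT true = false
[1] true OR false = true
[2.1] false AND false AND false AND true = false
[2.2.3.1.1] true OR true = true
[2.2.3.1] NOT true = false
[2.2.3] NOT false = true
[2.2] true AND true AND true = true
[2] false AND true = false
[root] true → false = false
Overall: false → rejected

Rejected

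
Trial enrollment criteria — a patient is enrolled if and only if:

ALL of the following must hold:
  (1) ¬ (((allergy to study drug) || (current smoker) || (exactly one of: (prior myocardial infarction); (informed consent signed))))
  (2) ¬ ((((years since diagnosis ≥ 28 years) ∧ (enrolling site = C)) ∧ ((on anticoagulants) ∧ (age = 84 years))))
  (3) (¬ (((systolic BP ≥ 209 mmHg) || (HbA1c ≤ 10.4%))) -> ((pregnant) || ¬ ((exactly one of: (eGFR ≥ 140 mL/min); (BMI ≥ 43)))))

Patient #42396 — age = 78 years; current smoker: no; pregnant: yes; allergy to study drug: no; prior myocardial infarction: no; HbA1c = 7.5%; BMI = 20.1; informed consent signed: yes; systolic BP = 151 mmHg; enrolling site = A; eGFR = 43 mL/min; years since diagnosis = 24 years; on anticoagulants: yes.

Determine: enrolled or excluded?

Excluded

Atomic conditions:
  allergy to study drug: no → false
  current smoker: no → false
  prior myocardial infarction: no → false
  informed consent signed: yes → true
  years since diagnosis ≥ 28 years: 24 ≥ 28 is false
  enrolling site = C: A == C is false
  on anticoagulants: yes → true
  age = 84 years: 78 == 84 is false
  systolic BP ≥ 209 mmHg: 151 ≥ 209 is false
  HbA1c ≤ 10.4%: 7.5 ≤ 10.4 is true
  pregnant: yes → true
  eGFR ≥ 140 mL/min: 43 ≥ 140 is false
  BMI ≥ 43: 20.1 ≥ 43 is false
Combine:
[1.1.3] exactly-one(false, true) = true
[1.1] false OR false OR true = true
[1] NOT true = false
[2.1.1] false AND false = false
[2.1.2] true AND false = false
[2.1] false AND false = false
[2] NOT false = true
[3.1.1] false OR true = true
[3.1] NOT true = false
[3.2.2.1] exactly-one(false, false) = false
[3.2.2] NOT false = true
[3.2] true OR true = true
[3] false → true (antecedent false ⇒ implication holds) = true
[root] false AND true AND true = false
Overall: false → excluded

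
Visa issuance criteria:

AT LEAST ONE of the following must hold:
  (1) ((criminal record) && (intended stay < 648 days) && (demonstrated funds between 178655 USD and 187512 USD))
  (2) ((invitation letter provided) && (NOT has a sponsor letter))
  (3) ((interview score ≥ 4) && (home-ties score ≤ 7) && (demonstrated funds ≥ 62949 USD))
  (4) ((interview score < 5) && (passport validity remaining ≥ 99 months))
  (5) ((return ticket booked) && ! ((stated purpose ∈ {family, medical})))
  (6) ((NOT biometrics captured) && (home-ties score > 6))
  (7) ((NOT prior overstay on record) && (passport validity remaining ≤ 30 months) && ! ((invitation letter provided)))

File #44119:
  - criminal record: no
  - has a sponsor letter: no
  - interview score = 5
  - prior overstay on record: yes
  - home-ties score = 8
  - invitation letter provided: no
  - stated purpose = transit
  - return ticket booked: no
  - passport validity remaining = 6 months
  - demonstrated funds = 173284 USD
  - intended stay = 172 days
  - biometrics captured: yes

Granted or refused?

Atomic conditions:
  criminal record: no → false
  intended stay < 648 days: 172 < 648 is true
  demonstrated funds between 178655 USD and 187512 USD: 173284 in [178655, 187512] is false
  invitation letter provided: no → false
  NOT has a sponsor letter: no → true
  interview score ≥ 4: 5 ≥ 4 is true
  home-ties score ≤ 7: 8 ≤ 7 is false
  demonstrated funds ≥ 62949 USD: 173284 ≥ 62949 is true
  interview score < 5: 5 < 5 is false
  passport validity remaining ≥ 99 months: 6 ≥ 99 is false
  return ticket booked: no → false
  stated purpose ∈ {family, medical}: transit is not in the set → false
  NOT biometrics captured: yes → false
  home-ties score > 6: 8 > 6 is true
  NOT prior overstay on record: yes → false
  passport validity remaining ≤ 30 months: 6 ≤ 30 is true
Combine:
[1] false AND true AND false = false
[2] false AND true = false
[3] true AND false AND true = false
[4] false AND false = false
[5.2] NOT false = true
[5] false AND true = false
[6] false AND true = false
[7.3] NOT false = true
[7] false AND true AND true = false
[root] false OR false OR false OR false OR false OR false OR false = false
Overall: false → refused

Refused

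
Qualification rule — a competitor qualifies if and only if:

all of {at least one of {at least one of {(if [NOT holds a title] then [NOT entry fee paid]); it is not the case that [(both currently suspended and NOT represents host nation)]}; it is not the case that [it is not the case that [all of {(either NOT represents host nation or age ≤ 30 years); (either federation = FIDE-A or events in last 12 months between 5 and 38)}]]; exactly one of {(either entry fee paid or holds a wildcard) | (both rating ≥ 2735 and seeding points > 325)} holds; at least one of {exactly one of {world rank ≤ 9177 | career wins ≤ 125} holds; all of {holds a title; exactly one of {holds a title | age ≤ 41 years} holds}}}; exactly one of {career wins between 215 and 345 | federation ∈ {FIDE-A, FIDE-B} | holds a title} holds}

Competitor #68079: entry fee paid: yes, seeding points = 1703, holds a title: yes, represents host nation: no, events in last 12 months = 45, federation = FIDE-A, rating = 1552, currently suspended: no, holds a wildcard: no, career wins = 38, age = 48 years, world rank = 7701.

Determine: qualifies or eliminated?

Eliminated

Atomic conditions:
  NOT holds a title: yes → false
  NOT entry fee paid: yes → false
  currently suspended: no → false
  NOT represents host nation: no → true
  age ≤ 30 years: 48 ≤ 30 is false
  federation = FIDE-A: FIDE-A == FIDE-A is true
  events in last 12 months between 5 and 38: 45 in [5, 38] is false
  entry fee paid: yes → true
  holds a wildcard: no → false
  rating ≥ 2735: 1552 ≥ 2735 is false
  seeding points > 325: 1703 > 325 is true
  world rank ≤ 9177: 7701 ≤ 9177 is true
  career wins ≤ 125: 38 ≤ 125 is true
  holds a title: yes → true
  age ≤ 41 years: 48 ≤ 41 is false
  career wins between 215 and 345: 38 in [215, 345] is false
  federation ∈ {FIDE-A, FIDE-B}: FIDE-A is in the set → true
Combine:
[1.1.1] false → false (antecedent false ⇒ implication holds) = true
[1.1.2.1] false AND true = false
[1.1.2] NOT false = true
[1.1] true OR true = true
[1.2.1.1.1] true OR false = true
[1.2.1.1.2] true OR false = true
[1.2.1.1] true AND true = true
[1.2.1] NOT true = false
[1.2] NOT false = true
[1.3.1] true OR false = true
[1.3.2] false AND true = false
[1.3] exactly-one(true, false) = true
[1.4.1] exactly-one(true, true) = false
[1.4.2.2] exactly-one(true, false) = true
[1.4.2] true AND true = true
[1.4] false OR true = true
[1] true OR true OR true OR true = true
[2] exactly-one(false, true, true) = false
[root] true AND false = false
Overall: false → eliminated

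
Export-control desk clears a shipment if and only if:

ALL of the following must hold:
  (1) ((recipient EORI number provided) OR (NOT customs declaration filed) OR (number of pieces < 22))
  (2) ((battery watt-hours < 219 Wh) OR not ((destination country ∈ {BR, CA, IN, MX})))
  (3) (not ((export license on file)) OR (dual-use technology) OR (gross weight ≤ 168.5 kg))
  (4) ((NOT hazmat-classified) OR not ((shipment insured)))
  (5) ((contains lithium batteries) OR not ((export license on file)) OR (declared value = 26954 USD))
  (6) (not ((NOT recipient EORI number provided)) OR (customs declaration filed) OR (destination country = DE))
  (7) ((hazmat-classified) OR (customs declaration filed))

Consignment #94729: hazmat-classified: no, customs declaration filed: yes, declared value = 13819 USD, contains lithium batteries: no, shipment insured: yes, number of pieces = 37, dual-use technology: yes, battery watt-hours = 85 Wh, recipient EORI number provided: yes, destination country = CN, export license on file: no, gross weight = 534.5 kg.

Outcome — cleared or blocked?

Atomic conditions:
  recipient EORI number provided: yes → true
  NOT customs declaration filed: yes → false
  number of pieces < 22: 37 < 22 is false
  battery watt-hours < 219 Wh: 85 < 219 is true
  destination country ∈ {BR, CA, IN, MX}: CN is not in the set → false
  export license on file: no → false
  dual-use technology: yes → true
  gross weight ≤ 168.5 kg: 534.5 ≤ 168.5 is false
  NOT hazmat-classified: no → true
  shipment insured: yes → true
  contains lithium batteries: no → false
  declared value = 26954 USD: 13819 == 26954 is false
  NOT recipient EORI number provided: yes → false
  customs declaration filed: yes → true
  destination country = DE: CN == DE is false
  hazmat-classified: no → false
Combine:
[1] true OR false OR false = true
[2.2] NOT false = true
[2] true OR true = true
[3.1] NOT false = true
[3] true OR true OR false = true
[4.2] NOT true = false
[4] true OR false = true
[5.2] NOT false = true
[5] false OR true OR false = true
[6.1] NOT false = true
[6] true OR true OR false = true
[7] false OR true = true
[root] true AND true AND true AND true AND true AND true AND true = true
Overall: true → cleared

Cleared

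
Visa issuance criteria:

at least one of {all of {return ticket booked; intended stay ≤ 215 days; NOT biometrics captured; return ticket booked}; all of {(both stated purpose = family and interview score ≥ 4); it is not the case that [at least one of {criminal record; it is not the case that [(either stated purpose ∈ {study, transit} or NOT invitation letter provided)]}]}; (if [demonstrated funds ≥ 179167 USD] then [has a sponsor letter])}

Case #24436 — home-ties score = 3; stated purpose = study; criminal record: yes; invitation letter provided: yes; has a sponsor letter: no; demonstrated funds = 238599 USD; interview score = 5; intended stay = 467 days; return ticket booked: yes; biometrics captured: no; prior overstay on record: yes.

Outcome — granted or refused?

Atomic conditions:
  return ticket booked: yes → true
  intended stay ≤ 215 days: 467 ≤ 215 is false
  NOT biometrics captured: no → true
  stated purpose = family: study == family is false
  interview score ≥ 4: 5 ≥ 4 is true
  criminal record: yes → true
  stated purpose ∈ {study, transit}: study is in the set → true
  NOT invitation letter provided: yes → false
  demonstrated funds ≥ 179167 USD: 238599 ≥ 179167 is true
  has a sponsor letter: no → false
Combine:
[1] true AND false AND true AND true = false
[2.1] false AND true = false
[2.2.1.2.1] true OR false = true
[2.2.1.2] NOT true = false
[2.2.1] true OR false = true
[2.2] NOT true = false
[2] false AND false = false
[3] true → false = false
[root] false OR false OR false = false
Overall: false → refused

Refused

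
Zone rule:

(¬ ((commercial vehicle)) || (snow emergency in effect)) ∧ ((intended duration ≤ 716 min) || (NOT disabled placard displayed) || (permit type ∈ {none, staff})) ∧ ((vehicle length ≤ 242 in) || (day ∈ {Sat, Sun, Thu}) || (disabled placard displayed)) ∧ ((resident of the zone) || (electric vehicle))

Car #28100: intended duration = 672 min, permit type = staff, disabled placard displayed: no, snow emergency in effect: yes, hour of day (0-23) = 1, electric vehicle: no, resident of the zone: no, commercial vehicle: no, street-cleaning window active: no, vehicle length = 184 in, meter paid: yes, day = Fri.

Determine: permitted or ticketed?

Atomic conditions:
  commercial vehicle: no → false
  snow emergency in effect: yes → true
  intended duration ≤ 716 min: 672 ≤ 716 is true
  NOT disabled placard displayed: no → true
  permit type ∈ {none, staff}: staff is in the set → true
  vehicle length ≤ 242 in: 184 ≤ 242 is true
  day ∈ {Sat, Sun, Thu}: Fri is not in the set → false
  disabled placard displayed: no → false
  resident of the zone: no → false
  electric vehicle: no → false
Combine:
[1.1] NOT false = true
[1] true OR true = true
[2] true OR true OR true = true
[3] true OR false OR false = true
[4] false OR false = false
[root] true AND true AND true AND false = false
Overall: false → ticketed

Ticketed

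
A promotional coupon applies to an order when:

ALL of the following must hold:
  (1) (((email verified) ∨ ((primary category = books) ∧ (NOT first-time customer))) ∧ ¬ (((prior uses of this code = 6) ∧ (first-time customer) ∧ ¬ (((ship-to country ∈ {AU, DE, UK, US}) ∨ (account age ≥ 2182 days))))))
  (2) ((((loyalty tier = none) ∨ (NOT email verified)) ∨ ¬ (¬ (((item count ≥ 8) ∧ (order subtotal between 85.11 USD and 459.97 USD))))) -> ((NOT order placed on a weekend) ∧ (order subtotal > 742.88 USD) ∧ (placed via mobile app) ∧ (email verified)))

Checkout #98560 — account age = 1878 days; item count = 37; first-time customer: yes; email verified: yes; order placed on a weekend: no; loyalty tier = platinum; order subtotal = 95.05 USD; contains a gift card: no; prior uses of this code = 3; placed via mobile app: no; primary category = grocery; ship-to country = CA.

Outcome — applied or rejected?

Rejected

Atomic conditions:
  email verified: yes → true
  primary category = books: grocery == books is false
  NOT first-time customer: yes → false
  prior uses of this code = 6: 3 == 6 is false
  first-time customer: yes → true
  ship-to country ∈ {AU, DE, UK, US}: CA is not in the set → false
  account age ≥ 2182 days: 1878 ≥ 2182 is false
  loyalty tier = none: platinum == none is false
  NOT email verified: yes → false
  item count ≥ 8: 37 ≥ 8 is true
  order subtotal between 85.11 USD and 459.97 USD: 95.05 in [85.11, 459.97] is true
  NOT order placed on a weekend: no → true
  order subtotal > 742.88 USD: 95.05 > 742.88 is false
  placed via mobile app: no → false
Combine:
[1.1.2] false AND false = false
[1.1] true OR false = true
[1.2.1.3.1] false OR false = false
[1.2.1.3] NOT false = true
[1.2.1] false AND true AND true = false
[1.2] NOT false = true
[1] true AND true = true
[2.1.1] false OR false = false
[2.1.2.1.1] true AND true = true
[2.1.2.1] NOT true = false
[2.1.2] NOT false = true
[2.1] false OR true = true
[2.2] true AND false AND false AND true = false
[2] true → false = false
[root] true AND false = false
Overall: false → rejected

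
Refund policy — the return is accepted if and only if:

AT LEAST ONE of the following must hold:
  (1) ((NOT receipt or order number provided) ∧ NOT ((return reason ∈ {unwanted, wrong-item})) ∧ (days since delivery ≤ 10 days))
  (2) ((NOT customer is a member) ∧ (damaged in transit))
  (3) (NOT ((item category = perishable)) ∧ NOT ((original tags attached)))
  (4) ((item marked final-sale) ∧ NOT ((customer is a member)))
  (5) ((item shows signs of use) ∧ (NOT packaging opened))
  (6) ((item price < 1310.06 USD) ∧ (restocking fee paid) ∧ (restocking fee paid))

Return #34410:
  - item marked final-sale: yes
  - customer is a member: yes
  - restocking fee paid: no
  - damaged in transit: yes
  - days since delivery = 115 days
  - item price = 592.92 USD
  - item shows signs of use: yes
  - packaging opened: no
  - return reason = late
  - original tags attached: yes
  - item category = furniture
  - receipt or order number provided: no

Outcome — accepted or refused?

Accepted

Atomic conditions:
  NOT receipt or order number provided: no → true
  return reason ∈ {unwanted, wrong-item}: late is not in the set → false
  days since delivery ≤ 10 days: 115 ≤ 10 is false
  NOT customer is a member: yes → false
  damaged in transit: yes → true
  item category = perishable: furniture == perishable is false
  original tags attached: yes → true
  item marked final-sale: yes → true
  customer is a member: yes → true
  item shows signs of use: yes → true
  NOT packaging opened: no → true
  item price < 1310.06 USD: 592.92 < 1310.06 is true
  restocking fee paid: no → false
Combine:
[1.2] NOT false = true
[1] true AND true AND false = false
[2] false AND true = false
[3.1] NOT false = true
[3.2] NOT true = false
[3] true AND false = false
[4.2] NOT true = false
[4] true AND false = false
[5] true AND true = true
[6] true AND false AND false = false
[root] false OR false OR false OR false OR true OR false = true
Overall: true → accepted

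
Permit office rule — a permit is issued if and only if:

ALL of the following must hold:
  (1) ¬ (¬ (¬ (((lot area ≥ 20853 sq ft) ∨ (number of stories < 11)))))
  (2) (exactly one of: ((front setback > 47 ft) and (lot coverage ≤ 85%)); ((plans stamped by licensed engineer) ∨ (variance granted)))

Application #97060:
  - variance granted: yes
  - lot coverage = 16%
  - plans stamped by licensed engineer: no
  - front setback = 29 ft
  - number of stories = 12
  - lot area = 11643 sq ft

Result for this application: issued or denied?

Atomic conditions:
  lot area ≥ 20853 sq ft: 11643 ≥ 20853 is false
  number of stories < 11: 12 < 11 is false
  front setback > 47 ft: 29 > 47 is false
  lot coverage ≤ 85%: 16 ≤ 85 is true
  plans stamped by licensed engineer: no → false
  variance granted: yes → true
Combine:
[1.1.1.1] false OR false = false
[1.1.1] NOT false = true
[1.1] NOT true = false
[1] NOT false = true
[2.1] false AND true = false
[2.2] false OR true = true
[2] exactly-one(false, true) = true
[root] true AND true = true
Overall: true → issued

Issued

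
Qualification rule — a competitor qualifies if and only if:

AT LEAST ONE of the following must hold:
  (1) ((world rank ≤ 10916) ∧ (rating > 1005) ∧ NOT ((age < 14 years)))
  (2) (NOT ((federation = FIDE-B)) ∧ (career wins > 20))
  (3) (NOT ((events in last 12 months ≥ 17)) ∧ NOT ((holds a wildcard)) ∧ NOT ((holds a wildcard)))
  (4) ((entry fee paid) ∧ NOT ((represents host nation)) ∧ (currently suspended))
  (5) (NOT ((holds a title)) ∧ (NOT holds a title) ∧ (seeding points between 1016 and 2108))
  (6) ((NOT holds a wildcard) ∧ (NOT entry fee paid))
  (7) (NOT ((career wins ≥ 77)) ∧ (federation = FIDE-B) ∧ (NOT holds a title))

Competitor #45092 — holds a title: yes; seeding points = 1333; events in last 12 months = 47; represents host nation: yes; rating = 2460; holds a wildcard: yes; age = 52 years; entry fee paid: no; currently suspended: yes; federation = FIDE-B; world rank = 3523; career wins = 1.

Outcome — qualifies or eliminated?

Qualifies

Atomic conditions:
  world rank ≤ 10916: 3523 ≤ 10916 is true
  rating > 1005: 2460 > 1005 is true
  age < 14 years: 52 < 14 is false
  federation = FIDE-B: FIDE-B == FIDE-B is true
  career wins > 20: 1 > 20 is false
  events in last 12 months ≥ 17: 47 ≥ 17 is true
  holds a wildcard: yes → true
  entry fee paid: no → false
  represents host nation: yes → true
  currently suspended: yes → true
  holds a title: yes → true
  NOT holds a title: yes → false
  seeding points between 1016 and 2108: 1333 in [1016, 2108] is true
  NOT holds a wildcard: yes → false
  NOT entry fee paid: no → true
  career wins ≥ 77: 1 ≥ 77 is false
Combine:
[1.3] NOT false = true
[1] true AND true AND true = true
[2.1] NOT true = false
[2] false AND false = false
[3.1] NOT true = false
[3.2] NOT true = false
[3.3] NOT true = false
[3] false AND false AND false = false
[4.2] NOT true = false
[4] false AND false AND true = false
[5.1] NOT true = false
[5] false AND false AND true = false
[6] false AND true = false
[7.1] NOT false = true
[7] true AND true AND false = false
[root] true OR false OR false OR false OR false OR false OR false = true
Overall: true → qualifies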